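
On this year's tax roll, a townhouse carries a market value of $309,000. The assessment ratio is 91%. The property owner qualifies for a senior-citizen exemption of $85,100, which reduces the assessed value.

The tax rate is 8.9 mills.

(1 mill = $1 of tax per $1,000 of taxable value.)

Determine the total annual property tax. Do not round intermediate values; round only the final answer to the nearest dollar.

Assessed value = $309,000 × 0.91 = $281,190
Taxable value = $281,190 − $85,100 = $196,090
Tax = $196,090 × 0.0089 = $1,745.201

$1,745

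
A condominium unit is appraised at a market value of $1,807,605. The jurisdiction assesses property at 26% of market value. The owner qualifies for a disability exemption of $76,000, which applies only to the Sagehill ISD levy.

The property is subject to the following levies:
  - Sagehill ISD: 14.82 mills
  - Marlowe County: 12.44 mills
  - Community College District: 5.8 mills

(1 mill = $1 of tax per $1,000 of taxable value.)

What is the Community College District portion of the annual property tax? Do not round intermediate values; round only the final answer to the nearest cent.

Assessed value = $1,807,605 × 0.26 = $469,977.3
Community College District taxable value = $469,977.3 (exemption does not apply)
Community College District levy = $469,977.3 × 0.0058 = $2,725.86834

$2,725.87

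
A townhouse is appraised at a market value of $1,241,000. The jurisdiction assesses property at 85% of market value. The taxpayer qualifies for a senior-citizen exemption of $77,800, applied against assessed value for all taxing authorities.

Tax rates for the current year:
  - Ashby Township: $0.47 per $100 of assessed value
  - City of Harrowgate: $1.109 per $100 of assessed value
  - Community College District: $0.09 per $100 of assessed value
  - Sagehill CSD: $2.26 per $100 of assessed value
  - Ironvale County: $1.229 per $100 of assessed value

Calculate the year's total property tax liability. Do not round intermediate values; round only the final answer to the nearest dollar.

$50,396

Assessed value = $1,241,000 × 0.85 = $1,054,850
Taxable value = $1,054,850 − $77,800 = $977,050
Ashby Township: $977,050 × 0.0047 = $4,592.135
City of Harrowgate: $977,050 × 0.01109 = $10,835.4845
Community College District: $977,050 × 0.0009 = $879.345
Sagehill CSD: $977,050 × 0.0226 = $22,081.33
Ironvale County: $977,050 × 0.01229 = $12,007.9445
Total = $4,592.135 + $10,835.4845 + $879.345 + $22,081.33 + $12,007.9445 = $50,396.239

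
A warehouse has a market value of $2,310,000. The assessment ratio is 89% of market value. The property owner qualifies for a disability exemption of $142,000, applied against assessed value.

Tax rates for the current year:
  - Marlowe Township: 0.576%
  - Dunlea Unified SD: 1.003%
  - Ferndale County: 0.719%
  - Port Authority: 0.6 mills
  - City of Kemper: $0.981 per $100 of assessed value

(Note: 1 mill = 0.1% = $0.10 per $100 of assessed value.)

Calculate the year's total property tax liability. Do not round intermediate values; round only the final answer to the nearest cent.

$63,905.12

Assessed value = $2,310,000 × 0.89 = $2,055,900
Taxable value = $2,055,900 − $142,000 = $1,913,900
Marlowe Township: $1,913,900 × 0.00576 = $11,024.064
Dunlea Unified SD: $1,913,900 × 0.01003 = $19,196.417
Ferndale County: $1,913,900 × 0.00719 = $13,760.941
Port Authority: $1,913,900 × 0.0006 = $1,148.34
City of Kemper: $1,913,900 × 0.00981 = $18,775.359
Total = $63,905.121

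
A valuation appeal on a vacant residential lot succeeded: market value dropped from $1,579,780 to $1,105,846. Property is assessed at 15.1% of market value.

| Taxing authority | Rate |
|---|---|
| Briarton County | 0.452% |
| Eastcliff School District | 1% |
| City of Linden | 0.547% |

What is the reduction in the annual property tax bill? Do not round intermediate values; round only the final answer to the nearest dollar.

Old assessed value = $1,579,780 × 0.151 = $238,546.78
New assessed value = $1,105,846 × 0.151 = $166,982.746
Combined rate = 0.00452 + 0.01 + 0.00547 = 0.01999
Old tax = $238,546.78 × 0.01999 = $4,768.5501322
New tax = $166,982.746 × 0.01999 = $3,337.98509254
Reduction = $4,768.5501322 − $3,337.98509254 = $1,430.56503966

$1,431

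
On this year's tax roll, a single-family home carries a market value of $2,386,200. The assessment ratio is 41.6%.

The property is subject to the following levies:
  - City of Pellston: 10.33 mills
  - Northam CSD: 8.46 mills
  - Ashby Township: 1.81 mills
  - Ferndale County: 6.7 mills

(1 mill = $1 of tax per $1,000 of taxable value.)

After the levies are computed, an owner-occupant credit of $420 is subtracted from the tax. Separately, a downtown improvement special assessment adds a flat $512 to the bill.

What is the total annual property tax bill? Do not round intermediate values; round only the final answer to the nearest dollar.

Assessed value = $2,386,200 × 0.416 = $992,659.2
City of Pellston: $992,659.2 × 0.01033 = $10,254.169536
Northam CSD: $992,659.2 × 0.00846 = $8,397.896832
Ashby Township: $992,659.2 × 0.00181 = $1,796.713152
Ferndale County: $992,659.2 × 0.0067 = $6,650.81664
Levies subtotal = $27,099.59616
After credit = $27,099.59616 − $420 = $26,679.59616
Total = $26,679.59616 + $512 = $27,191.59616

$27,192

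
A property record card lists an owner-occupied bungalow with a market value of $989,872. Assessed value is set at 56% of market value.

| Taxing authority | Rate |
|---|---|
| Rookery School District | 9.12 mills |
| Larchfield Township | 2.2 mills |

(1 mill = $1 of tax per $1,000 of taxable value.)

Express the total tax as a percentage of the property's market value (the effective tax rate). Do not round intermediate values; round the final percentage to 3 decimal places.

0.634%

Assessed value = $989,872 × 0.56 = $554,328.32
Rookery School District: $554,328.32 × 0.00912 = $5,055.4742784
Larchfield Township: $554,328.32 × 0.0022 = $1,219.522304
Total tax = $6,274.9965824
Effective rate = $6,274.9965824 ÷ $989,872 = 0.634% of market value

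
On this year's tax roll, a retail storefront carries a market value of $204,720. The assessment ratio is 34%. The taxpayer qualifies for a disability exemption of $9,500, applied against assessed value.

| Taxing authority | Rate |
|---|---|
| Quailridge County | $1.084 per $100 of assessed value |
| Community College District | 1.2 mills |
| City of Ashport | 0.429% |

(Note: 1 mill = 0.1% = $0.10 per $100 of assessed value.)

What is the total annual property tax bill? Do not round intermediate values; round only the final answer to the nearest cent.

$981.51

Assessed value = $204,720 × 0.34 = $69,604.8
Taxable value = $69,604.8 − $9,500 = $60,104.8
Quailridge County: $60,104.8 × 0.01084 = $651.536032
Community College District: $60,104.8 × 0.0012 = $72.12576
City of Ashport: $60,104.8 × 0.00429 = $257.849592
Total = $981.511384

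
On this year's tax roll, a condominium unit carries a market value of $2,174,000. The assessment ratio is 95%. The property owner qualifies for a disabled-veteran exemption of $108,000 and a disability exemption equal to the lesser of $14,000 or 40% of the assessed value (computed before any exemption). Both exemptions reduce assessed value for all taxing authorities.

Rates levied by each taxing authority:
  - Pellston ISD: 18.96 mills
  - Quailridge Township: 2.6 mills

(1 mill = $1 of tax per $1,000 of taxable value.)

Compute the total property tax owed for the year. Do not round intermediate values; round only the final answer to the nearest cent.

Assessed value = $2,174,000 × 0.95 = $2,065,300
Disability exemption = min($14,000, 40% × $2,065,300) = min($14,000, $826,120) = $14,000 (dollar cap binds)
Taxable value = $2,065,300 − $108,000 − $14,000 = $1,943,300
Pellston ISD: $1,943,300 × 0.01896 = $36,844.968
Quailridge Township: $1,943,300 × 0.0026 = $5,052.58
Total = $41,897.548

$41,897.55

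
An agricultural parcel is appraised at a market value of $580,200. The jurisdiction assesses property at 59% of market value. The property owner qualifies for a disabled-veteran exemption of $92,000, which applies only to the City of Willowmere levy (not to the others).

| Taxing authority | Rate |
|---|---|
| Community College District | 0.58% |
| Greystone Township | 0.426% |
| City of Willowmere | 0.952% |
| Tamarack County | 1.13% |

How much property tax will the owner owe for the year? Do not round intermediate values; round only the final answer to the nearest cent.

Assessed value = $580,200 × 0.59 = $342,318
Community College District: $342,318 × 0.0058 = $1,985.4444
Greystone Township: $342,318 × 0.00426 = $1,458.27468
City of Willowmere: ($342,318 − $92,000) × 0.00952 = $250,318 × 0.00952 = $2,383.02736
Tamarack County: $342,318 × 0.0113 = $3,868.1934
Total = $9,694.93984

$9,694.94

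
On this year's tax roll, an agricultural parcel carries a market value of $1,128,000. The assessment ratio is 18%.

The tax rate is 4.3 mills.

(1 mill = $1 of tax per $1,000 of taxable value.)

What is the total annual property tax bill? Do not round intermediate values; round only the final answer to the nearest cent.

$873.07

Assessed value = $1,128,000 × 0.18 = $203,040
Tax = $203,040 × 0.0043 = $873.072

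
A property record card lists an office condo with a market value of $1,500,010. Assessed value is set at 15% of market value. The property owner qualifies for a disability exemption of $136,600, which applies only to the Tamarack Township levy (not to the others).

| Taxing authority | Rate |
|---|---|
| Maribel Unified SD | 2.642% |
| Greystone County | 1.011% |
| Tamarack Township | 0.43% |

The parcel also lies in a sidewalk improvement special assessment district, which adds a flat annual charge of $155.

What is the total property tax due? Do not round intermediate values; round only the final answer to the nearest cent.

Assessed value = $1,500,010 × 0.15 = $225,001.5
Maribel Unified SD: $225,001.5 × 0.02642 = $5,944.53963
Greystone County: $225,001.5 × 0.01011 = $2,274.765165
Tamarack Township: ($225,001.5 − $136,600) × 0.0043 = $88,401.5 × 0.0043 = $380.12645
Levies subtotal = $8,599.431245
Total = $8,599.431245 + $155 = $8,754.431245

$8,754.43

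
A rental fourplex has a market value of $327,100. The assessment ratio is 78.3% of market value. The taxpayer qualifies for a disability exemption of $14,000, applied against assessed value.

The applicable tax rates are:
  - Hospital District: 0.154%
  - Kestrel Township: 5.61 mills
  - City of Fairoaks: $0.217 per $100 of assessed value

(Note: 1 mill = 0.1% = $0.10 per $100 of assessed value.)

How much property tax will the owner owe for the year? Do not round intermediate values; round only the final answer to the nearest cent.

Assessed value = $327,100 × 0.783 = $256,119.3
Taxable value = $256,119.3 − $14,000 = $242,119.3
Hospital District: $242,119.3 × 0.00154 = $372.863722
Kestrel Township: $242,119.3 × 0.00561 = $1,358.289273
City of Fairoaks: $242,119.3 × 0.00217 = $525.398881
Total = $2,256.551876

$2,256.55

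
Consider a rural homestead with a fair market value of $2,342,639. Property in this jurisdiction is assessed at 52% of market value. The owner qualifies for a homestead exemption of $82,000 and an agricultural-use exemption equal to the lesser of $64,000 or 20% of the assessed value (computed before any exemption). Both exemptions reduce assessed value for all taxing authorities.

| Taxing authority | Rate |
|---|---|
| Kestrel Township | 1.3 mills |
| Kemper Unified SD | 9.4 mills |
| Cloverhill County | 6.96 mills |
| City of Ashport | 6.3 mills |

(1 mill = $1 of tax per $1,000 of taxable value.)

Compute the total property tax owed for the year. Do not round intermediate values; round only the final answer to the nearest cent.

Assessed value = $2,342,639 × 0.52 = $1,218,172.28
Agricultural-use exemption = min($64,000, 20% × $1,218,172.28) = min($64,000, $243,634.456) = $64,000 (dollar cap binds)
Taxable value = $1,218,172.28 − $82,000 − $64,000 = $1,072,172.28
Kestrel Township: $1,072,172.28 × 0.0013 = $1,393.823964
Kemper Unified SD: $1,072,172.28 × 0.0094 = $10,078.419432
Cloverhill County: $1,072,172.28 × 0.00696 = $7,462.3190688
City of Ashport: $1,072,172.28 × 0.0063 = $6,754.685364
Total = $25,689.2478288

$25,689.25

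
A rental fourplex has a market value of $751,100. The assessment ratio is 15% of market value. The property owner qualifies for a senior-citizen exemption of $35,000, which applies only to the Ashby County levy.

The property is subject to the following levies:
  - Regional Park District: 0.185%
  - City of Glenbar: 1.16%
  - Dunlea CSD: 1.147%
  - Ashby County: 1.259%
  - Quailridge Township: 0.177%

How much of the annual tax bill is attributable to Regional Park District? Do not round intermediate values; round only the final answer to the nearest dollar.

Assessed value = $751,100 × 0.15 = $112,665
Regional Park District taxable value = $112,665 (exemption does not apply)
Regional Park District levy = $112,665 × 0.00185 = $208.43025

$208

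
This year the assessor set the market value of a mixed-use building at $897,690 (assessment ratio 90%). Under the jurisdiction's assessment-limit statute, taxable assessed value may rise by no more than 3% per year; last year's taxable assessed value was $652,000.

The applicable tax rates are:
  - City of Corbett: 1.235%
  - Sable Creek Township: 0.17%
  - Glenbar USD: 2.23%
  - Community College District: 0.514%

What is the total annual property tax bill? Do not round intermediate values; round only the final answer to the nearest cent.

Uncapped assessed value = $897,690 × 0.9 = $807,921
Cap limit = $652,000 × 1.03 = $671,560
Taxable assessed value = min($807,921, $671,560) = $671,560 (cap binds)
City of Corbett: $671,560 × 0.01235 = $8,293.766
Sable Creek Township: $671,560 × 0.0017 = $1,141.652
Glenbar USD: $671,560 × 0.0223 = $14,975.788
Community College District: $671,560 × 0.00514 = $3,451.8184
Total = $27,863.0244

$27,863.02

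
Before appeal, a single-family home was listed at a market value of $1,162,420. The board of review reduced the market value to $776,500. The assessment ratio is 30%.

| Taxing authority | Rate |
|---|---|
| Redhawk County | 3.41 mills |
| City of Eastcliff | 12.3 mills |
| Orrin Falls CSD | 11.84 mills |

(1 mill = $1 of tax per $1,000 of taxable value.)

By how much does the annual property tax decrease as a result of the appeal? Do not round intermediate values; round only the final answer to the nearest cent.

$3,189.63

Old assessed value = $1,162,420 × 0.3 = $348,726
New assessed value = $776,500 × 0.3 = $232,950
Combined rate = 0.00341 + 0.0123 + 0.01184 = 0.02755
Old tax = $348,726 × 0.02755 = $9,607.4013
New tax = $232,950 × 0.02755 = $6,417.7725
Reduction = $9,607.4013 − $6,417.7725 = $3,189.6288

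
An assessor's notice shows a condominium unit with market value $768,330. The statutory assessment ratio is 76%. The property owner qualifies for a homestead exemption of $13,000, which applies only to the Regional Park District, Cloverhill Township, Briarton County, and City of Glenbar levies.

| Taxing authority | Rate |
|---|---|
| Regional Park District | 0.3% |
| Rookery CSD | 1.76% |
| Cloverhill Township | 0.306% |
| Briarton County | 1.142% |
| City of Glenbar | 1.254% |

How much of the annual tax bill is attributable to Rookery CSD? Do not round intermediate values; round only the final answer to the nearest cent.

Assessed value = $768,330 × 0.76 = $583,930.8
Rookery CSD taxable value = $583,930.8 (exemption does not apply)
Rookery CSD levy = $583,930.8 × 0.0176 = $10,277.18208

$10,277.18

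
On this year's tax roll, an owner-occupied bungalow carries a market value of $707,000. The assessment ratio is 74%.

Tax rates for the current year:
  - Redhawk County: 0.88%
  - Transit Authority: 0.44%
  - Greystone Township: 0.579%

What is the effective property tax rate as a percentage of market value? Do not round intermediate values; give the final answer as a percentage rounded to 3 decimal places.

1.405%

Assessed value = $707,000 × 0.74 = $523,180
Redhawk County: $523,180 × 0.0088 = $4,603.984
Transit Authority: $523,180 × 0.0044 = $2,301.992
Greystone Township: $523,180 × 0.00579 = $3,029.2122
Total tax = $9,935.1882
Effective rate = $9,935.1882 ÷ $707,000 = 1.405% of market value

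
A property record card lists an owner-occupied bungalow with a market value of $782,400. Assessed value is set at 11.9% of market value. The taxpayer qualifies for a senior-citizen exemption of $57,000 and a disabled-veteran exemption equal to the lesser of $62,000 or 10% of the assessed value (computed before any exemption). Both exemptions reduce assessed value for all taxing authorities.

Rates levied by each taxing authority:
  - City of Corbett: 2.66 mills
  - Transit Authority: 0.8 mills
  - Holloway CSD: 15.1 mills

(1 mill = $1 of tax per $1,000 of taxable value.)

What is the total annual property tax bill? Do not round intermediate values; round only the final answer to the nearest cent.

Assessed value = $782,400 × 0.119 = $93,105.6
Disabled-veteran exemption = min($62,000, 10% × $93,105.6) = min($62,000, $9,310.56) = $9,310.56 (percentage binds)
Taxable value = $93,105.6 − $57,000 − $9,310.56 = $26,795.04
City of Corbett: $26,795.04 × 0.00266 = $71.2748064
Transit Authority: $26,795.04 × 0.0008 = $21.436032
Holloway CSD: $26,795.04 × 0.0151 = $404.605104
Total = $497.3159424

$497.32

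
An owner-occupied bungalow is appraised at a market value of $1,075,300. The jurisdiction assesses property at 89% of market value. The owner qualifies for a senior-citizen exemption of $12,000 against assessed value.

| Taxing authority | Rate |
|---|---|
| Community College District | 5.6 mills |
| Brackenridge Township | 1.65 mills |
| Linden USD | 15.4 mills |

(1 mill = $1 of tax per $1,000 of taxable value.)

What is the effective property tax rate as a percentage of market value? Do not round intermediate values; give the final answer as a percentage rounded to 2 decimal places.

1.99%

Assessed value = $1,075,300 × 0.89 = $957,017
Taxable value = $957,017 − $12,000 = $945,017
Community College District: $945,017 × 0.0056 = $5,292.0952
Brackenridge Township: $945,017 × 0.00165 = $1,559.27805
Linden USD: $945,017 × 0.0154 = $14,553.2618
Total tax = $21,404.63505
Effective rate = $21,404.63505 ÷ $1,075,300 = 1.99% of market value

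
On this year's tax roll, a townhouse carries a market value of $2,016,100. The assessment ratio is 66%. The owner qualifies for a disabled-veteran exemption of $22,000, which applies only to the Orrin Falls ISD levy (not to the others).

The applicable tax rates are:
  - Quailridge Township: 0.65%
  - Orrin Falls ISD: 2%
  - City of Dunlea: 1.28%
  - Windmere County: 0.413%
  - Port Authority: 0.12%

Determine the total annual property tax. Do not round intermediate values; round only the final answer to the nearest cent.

$58,945.84

Assessed value = $2,016,100 × 0.66 = $1,330,626
Quailridge Township: $1,330,626 × 0.0065 = $8,649.069
Orrin Falls ISD: ($1,330,626 − $22,000) × 0.02 = $1,308,626 × 0.02 = $26,172.52
City of Dunlea: $1,330,626 × 0.0128 = $17,032.0128
Windmere County: $1,330,626 × 0.00413 = $5,495.48538
Port Authority: $1,330,626 × 0.0012 = $1,596.7512
Total = $58,945.83838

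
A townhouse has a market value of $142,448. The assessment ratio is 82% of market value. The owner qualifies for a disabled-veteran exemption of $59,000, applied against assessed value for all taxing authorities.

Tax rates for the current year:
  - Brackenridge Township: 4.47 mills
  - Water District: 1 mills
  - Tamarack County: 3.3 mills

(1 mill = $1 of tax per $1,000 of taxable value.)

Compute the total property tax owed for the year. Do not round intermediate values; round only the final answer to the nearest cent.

$506.97

Assessed value = $142,448 × 0.82 = $116,807.36
Taxable value = $116,807.36 − $59,000 = $57,807.36
Brackenridge Township: $57,807.36 × 0.00447 = $258.3988992
Water District: $57,807.36 × 0.001 = $57.80736
Tamarack County: $57,807.36 × 0.0033 = $190.764288
Total = $258.3988992 + $57.80736 + $190.764288 = $506.9705472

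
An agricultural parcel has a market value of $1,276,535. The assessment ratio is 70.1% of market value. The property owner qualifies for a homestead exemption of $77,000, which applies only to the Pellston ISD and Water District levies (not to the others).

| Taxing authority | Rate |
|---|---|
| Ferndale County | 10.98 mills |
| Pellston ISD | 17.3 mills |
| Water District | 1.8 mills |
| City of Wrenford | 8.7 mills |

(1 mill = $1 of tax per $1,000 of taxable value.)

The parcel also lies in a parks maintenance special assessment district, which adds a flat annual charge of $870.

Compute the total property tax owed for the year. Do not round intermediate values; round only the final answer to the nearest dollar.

Assessed value = $1,276,535 × 0.701 = $894,851.035
Ferndale County: $894,851.035 × 0.01098 = $9,825.4643643
Pellston ISD: ($894,851.035 − $77,000) × 0.0173 = $817,851.035 × 0.0173 = $14,148.8229055
Water District: ($894,851.035 − $77,000) × 0.0018 = $817,851.035 × 0.0018 = $1,472.131863
City of Wrenford: $894,851.035 × 0.0087 = $7,785.2040045
Levies subtotal = $33,231.6231373
Total = $33,231.6231373 + $870 = $34,101.6231373

$34,102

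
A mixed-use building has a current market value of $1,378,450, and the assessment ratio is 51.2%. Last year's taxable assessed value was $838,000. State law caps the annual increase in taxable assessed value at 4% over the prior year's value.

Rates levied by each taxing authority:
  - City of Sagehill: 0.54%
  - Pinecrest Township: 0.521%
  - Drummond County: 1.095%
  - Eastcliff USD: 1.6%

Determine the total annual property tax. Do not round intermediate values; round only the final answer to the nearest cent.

$26,508.59

Uncapped assessed value = $1,378,450 × 0.512 = $705,766.4
Cap limit = $838,000 × 1.04 = $871,520
Taxable assessed value = min($705,766.4, $871,520) = $705,766.4 (cap does not bind)
City of Sagehill: $705,766.4 × 0.0054 = $3,811.13856
Pinecrest Township: $705,766.4 × 0.00521 = $3,677.042944
Drummond County: $705,766.4 × 0.01095 = $7,728.14208
Eastcliff USD: $705,766.4 × 0.016 = $11,292.2624
Total = $26,508.585984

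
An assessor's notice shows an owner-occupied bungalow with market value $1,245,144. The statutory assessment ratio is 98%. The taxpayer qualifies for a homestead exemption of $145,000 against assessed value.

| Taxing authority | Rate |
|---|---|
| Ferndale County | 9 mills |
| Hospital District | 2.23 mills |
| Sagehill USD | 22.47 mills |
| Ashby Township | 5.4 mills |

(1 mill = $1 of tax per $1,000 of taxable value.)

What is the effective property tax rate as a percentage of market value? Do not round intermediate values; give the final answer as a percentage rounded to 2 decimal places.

Assessed value = $1,245,144 × 0.98 = $1,220,241.12
Taxable value = $1,220,241.12 − $145,000 = $1,075,241.12
Ferndale County: $1,075,241.12 × 0.009 = $9,677.17008
Hospital District: $1,075,241.12 × 0.00223 = $2,397.7876976
Sagehill USD: $1,075,241.12 × 0.02247 = $24,160.6679664
Ashby Township: $1,075,241.12 × 0.0054 = $5,806.302048
Total tax = $42,041.927792
Effective rate = $42,041.927792 ÷ $1,245,144 = 3.38% of market value

3.38%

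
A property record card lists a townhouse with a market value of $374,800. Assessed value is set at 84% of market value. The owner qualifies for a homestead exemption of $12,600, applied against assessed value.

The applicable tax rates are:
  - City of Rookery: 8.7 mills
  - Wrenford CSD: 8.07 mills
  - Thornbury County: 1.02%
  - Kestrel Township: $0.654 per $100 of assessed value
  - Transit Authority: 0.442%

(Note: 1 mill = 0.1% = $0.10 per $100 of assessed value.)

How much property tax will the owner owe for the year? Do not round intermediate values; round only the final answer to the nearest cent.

Assessed value = $374,800 × 0.84 = $314,832
Taxable value = $314,832 − $12,600 = $302,232
City of Rookery: $302,232 × 0.0087 = $2,629.4184
Wrenford CSD: $302,232 × 0.00807 = $2,439.01224
Thornbury County: $302,232 × 0.0102 = $3,082.7664
Kestrel Township: $302,232 × 0.00654 = $1,976.59728
Transit Authority: $302,232 × 0.00442 = $1,335.86544
Total = $11,463.65976

$11,463.66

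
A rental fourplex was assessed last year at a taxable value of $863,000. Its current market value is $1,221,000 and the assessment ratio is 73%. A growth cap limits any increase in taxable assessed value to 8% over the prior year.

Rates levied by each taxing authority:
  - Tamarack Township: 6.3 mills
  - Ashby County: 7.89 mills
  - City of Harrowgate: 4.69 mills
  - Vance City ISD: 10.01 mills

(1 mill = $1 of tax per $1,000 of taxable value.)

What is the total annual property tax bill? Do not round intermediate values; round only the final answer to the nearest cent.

$25,750.52

Uncapped assessed value = $1,221,000 × 0.73 = $891,330
Cap limit = $863,000 × 1.08 = $932,040
Taxable assessed value = min($891,330, $932,040) = $891,330 (cap does not bind)
Tamarack Township: $891,330 × 0.0063 = $5,615.379
Ashby County: $891,330 × 0.00789 = $7,032.5937
City of Harrowgate: $891,330 × 0.00469 = $4,180.3377
Vance City ISD: $891,330 × 0.01001 = $8,922.2133
Total = $25,750.5237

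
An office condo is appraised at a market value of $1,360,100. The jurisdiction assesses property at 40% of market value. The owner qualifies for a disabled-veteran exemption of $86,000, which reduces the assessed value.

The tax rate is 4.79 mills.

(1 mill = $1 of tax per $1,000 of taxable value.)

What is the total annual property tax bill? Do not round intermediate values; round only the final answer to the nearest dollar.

Assessed value = $1,360,100 × 0.4 = $544,040
Taxable value = $544,040 − $86,000 = $458,040
Tax = $458,040 × 0.00479 = $2,194.0116

$2,194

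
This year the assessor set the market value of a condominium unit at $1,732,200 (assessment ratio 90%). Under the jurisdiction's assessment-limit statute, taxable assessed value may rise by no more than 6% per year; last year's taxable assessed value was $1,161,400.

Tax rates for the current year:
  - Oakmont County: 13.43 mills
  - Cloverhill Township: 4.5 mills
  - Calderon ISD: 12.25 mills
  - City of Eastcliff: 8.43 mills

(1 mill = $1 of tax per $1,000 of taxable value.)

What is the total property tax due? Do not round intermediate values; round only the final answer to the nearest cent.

Uncapped assessed value = $1,732,200 × 0.9 = $1,558,980
Cap limit = $1,161,400 × 1.06 = $1,231,084
Taxable assessed value = min($1,558,980, $1,231,084) = $1,231,084 (cap binds)
Oakmont County: $1,231,084 × 0.01343 = $16,533.45812
Cloverhill Township: $1,231,084 × 0.0045 = $5,539.878
Calderon ISD: $1,231,084 × 0.01225 = $15,080.779
City of Eastcliff: $1,231,084 × 0.00843 = $10,378.03812
Total = $47,532.15324

$47,532.15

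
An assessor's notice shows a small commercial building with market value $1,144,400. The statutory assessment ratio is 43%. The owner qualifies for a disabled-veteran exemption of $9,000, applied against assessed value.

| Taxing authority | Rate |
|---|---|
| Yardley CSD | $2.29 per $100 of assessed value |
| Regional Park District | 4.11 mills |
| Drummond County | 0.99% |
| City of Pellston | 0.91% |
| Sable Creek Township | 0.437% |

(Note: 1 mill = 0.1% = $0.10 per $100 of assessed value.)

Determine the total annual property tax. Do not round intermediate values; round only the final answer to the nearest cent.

Assessed value = $1,144,400 × 0.43 = $492,092
Taxable value = $492,092 − $9,000 = $483,092
Yardley CSD: $483,092 × 0.0229 = $11,062.8068
Regional Park District: $483,092 × 0.00411 = $1,985.50812
Drummond County: $483,092 × 0.0099 = $4,782.6108
City of Pellston: $483,092 × 0.0091 = $4,396.1372
Sable Creek Township: $483,092 × 0.00437 = $2,111.11204
Total = $24,338.17496

$24,338.17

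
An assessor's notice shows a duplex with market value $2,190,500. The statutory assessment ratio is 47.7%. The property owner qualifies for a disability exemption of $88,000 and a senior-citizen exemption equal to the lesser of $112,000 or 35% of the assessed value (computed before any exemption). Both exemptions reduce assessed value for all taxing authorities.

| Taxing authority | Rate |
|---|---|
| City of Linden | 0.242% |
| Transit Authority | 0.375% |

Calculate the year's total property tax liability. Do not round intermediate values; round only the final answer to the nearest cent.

$5,212.84

Assessed value = $2,190,500 × 0.477 = $1,044,868.5
Senior-citizen exemption = min($112,000, 35% × $1,044,868.5) = min($112,000, $365,703.975) = $112,000 (dollar cap binds)
Taxable value = $1,044,868.5 − $88,000 − $112,000 = $844,868.5
City of Linden: $844,868.5 × 0.00242 = $2,044.58177
Transit Authority: $844,868.5 × 0.00375 = $3,168.256875
Total = $5,212.838645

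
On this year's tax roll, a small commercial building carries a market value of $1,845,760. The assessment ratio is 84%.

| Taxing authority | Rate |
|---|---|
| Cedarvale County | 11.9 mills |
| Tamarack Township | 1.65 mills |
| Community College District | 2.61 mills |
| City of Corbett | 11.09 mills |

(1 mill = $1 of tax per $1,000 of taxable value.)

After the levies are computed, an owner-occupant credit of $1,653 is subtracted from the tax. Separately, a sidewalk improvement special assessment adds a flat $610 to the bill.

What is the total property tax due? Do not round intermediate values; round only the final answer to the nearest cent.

Assessed value = $1,845,760 × 0.84 = $1,550,438.4
Cedarvale County: $1,550,438.4 × 0.0119 = $18,450.21696
Tamarack Township: $1,550,438.4 × 0.00165 = $2,558.22336
Community College District: $1,550,438.4 × 0.00261 = $4,046.644224
City of Corbett: $1,550,438.4 × 0.01109 = $17,194.361856
Levies subtotal = $42,249.4464
After credit = $42,249.4464 − $1,653 = $40,596.4464
Total = $40,596.4464 + $610 = $41,206.4464

$41,206.45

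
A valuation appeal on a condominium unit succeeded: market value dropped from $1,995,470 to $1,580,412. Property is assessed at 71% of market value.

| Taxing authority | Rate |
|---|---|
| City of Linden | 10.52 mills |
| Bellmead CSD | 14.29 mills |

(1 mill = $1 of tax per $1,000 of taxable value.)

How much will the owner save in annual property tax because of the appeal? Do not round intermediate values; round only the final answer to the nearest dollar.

Old assessed value = $1,995,470 × 0.71 = $1,416,783.7
New assessed value = $1,580,412 × 0.71 = $1,122,092.52
Combined rate = 0.01052 + 0.01429 = 0.02481
Old tax = $1,416,783.7 × 0.02481 = $35,150.403597
New tax = $1,122,092.52 × 0.02481 = $27,839.1154212
Reduction = $35,150.403597 − $27,839.1154212 = $7,311.2881758

$7,311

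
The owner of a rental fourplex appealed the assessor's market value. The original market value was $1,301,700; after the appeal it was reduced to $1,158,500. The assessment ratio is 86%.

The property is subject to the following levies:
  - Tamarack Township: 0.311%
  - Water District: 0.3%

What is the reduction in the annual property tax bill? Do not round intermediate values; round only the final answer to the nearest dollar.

$752

Old assessed value = $1,301,700 × 0.86 = $1,119,462
New assessed value = $1,158,500 × 0.86 = $996,310
Combined rate = 0.00311 + 0.003 = 0.00611
Old tax = $1,119,462 × 0.00611 = $6,839.91282
New tax = $996,310 × 0.00611 = $6,087.4541
Reduction = $6,839.91282 − $6,087.4541 = $752.45872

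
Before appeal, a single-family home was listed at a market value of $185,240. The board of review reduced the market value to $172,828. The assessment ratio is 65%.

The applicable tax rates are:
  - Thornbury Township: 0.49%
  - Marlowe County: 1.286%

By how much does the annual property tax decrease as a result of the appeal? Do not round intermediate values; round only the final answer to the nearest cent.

Old assessed value = $185,240 × 0.65 = $120,406
New assessed value = $172,828 × 0.65 = $112,338.2
Combined rate = 0.0049 + 0.01286 = 0.01776
Old tax = $120,406 × 0.01776 = $2,138.41056
New tax = $112,338.2 × 0.01776 = $1,995.126432
Reduction = $2,138.41056 − $1,995.126432 = $143.284128

$143.28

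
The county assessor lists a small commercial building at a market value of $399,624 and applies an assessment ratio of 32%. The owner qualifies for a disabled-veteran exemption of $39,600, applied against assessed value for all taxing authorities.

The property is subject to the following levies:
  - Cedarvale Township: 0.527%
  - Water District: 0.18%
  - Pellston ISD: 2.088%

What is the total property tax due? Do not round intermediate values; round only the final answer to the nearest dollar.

Assessed value = $399,624 × 0.32 = $127,879.68
Taxable value = $127,879.68 − $39,600 = $88,279.68
Cedarvale Township: $88,279.68 × 0.00527 = $465.2339136
Water District: $88,279.68 × 0.0018 = $158.903424
Pellston ISD: $88,279.68 × 0.02088 = $1,843.2797184
Total = $465.2339136 + $158.903424 + $1,843.2797184 = $2,467.417056

$2,467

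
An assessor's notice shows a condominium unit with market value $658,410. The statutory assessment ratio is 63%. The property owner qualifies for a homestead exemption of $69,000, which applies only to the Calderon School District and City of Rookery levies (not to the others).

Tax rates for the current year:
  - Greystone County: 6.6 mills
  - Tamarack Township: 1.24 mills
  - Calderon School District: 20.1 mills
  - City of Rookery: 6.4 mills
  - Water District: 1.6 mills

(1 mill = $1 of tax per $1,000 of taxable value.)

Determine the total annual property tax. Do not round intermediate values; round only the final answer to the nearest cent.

Assessed value = $658,410 × 0.63 = $414,798.3
Greystone County: $414,798.3 × 0.0066 = $2,737.66878
Tamarack Township: $414,798.3 × 0.00124 = $514.349892
Calderon School District: ($414,798.3 − $69,000) × 0.0201 = $345,798.3 × 0.0201 = $6,950.54583
City of Rookery: ($414,798.3 − $69,000) × 0.0064 = $345,798.3 × 0.0064 = $2,213.10912
Water District: $414,798.3 × 0.0016 = $663.67728
Total = $13,079.350902

$13,079.35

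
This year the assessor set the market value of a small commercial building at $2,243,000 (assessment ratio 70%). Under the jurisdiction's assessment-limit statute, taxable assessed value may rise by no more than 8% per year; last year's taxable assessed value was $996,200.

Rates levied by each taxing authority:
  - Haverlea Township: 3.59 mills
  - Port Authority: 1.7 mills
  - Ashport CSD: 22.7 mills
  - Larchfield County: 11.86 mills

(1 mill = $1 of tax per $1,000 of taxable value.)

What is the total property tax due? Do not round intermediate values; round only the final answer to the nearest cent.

Uncapped assessed value = $2,243,000 × 0.7 = $1,570,100
Cap limit = $996,200 × 1.08 = $1,075,896
Taxable assessed value = min($1,570,100, $1,075,896) = $1,075,896 (cap binds)
Haverlea Township: $1,075,896 × 0.00359 = $3,862.46664
Port Authority: $1,075,896 × 0.0017 = $1,829.0232
Ashport CSD: $1,075,896 × 0.0227 = $24,422.8392
Larchfield County: $1,075,896 × 0.01186 = $12,760.12656
Total = $42,874.4556

$42,874.46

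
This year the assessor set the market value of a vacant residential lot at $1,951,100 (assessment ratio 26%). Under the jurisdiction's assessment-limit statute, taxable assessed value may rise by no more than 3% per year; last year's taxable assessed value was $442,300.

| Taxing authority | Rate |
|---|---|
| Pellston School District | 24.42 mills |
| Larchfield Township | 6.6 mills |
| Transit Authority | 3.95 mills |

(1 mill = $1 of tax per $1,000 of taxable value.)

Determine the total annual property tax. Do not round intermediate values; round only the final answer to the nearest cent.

$15,931.25

Uncapped assessed value = $1,951,100 × 0.26 = $507,286
Cap limit = $442,300 × 1.03 = $455,569
Taxable assessed value = min($507,286, $455,569) = $455,569 (cap binds)
Pellston School District: $455,569 × 0.02442 = $11,124.99498
Larchfield Township: $455,569 × 0.0066 = $3,006.7554
Transit Authority: $455,569 × 0.00395 = $1,799.49755
Total = $15,931.24793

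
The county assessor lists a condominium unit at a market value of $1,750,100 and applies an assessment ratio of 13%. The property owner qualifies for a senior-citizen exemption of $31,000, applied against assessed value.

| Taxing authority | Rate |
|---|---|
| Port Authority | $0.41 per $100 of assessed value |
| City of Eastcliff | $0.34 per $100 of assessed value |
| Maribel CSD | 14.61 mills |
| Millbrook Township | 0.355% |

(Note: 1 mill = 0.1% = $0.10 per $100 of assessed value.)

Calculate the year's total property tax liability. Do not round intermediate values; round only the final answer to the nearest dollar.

Assessed value = $1,750,100 × 0.13 = $227,513
Taxable value = $227,513 − $31,000 = $196,513
Port Authority: $196,513 × 0.0041 = $805.7033
City of Eastcliff: $196,513 × 0.0034 = $668.1442
Maribel CSD: $196,513 × 0.01461 = $2,871.05493
Millbrook Township: $196,513 × 0.00355 = $697.62115
Total = $5,042.52358

$5,043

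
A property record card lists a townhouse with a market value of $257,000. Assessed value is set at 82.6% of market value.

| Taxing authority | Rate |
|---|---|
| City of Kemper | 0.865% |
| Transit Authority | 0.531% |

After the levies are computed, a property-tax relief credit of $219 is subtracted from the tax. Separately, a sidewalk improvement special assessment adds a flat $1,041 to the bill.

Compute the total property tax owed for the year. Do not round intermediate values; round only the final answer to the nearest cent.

$3,785.46

Assessed value = $257,000 × 0.826 = $212,282
City of Kemper: $212,282 × 0.00865 = $1,836.2393
Transit Authority: $212,282 × 0.00531 = $1,127.21742
Levies subtotal = $2,963.45672
After credit = $2,963.45672 − $219 = $2,744.45672
Total = $2,744.45672 + $1,041 = $3,785.45672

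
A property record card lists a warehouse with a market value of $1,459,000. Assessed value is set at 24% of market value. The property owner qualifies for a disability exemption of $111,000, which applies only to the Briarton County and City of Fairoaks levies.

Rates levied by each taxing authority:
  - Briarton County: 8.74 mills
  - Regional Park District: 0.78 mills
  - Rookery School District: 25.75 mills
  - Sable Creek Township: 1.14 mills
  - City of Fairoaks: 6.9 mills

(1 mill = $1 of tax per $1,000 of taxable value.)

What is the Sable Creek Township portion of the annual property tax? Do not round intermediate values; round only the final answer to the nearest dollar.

$399

Assessed value = $1,459,000 × 0.24 = $350,160
Sable Creek Township taxable value = $350,160 (exemption does not apply)
Sable Creek Township levy = $350,160 × 0.00114 = $399.1824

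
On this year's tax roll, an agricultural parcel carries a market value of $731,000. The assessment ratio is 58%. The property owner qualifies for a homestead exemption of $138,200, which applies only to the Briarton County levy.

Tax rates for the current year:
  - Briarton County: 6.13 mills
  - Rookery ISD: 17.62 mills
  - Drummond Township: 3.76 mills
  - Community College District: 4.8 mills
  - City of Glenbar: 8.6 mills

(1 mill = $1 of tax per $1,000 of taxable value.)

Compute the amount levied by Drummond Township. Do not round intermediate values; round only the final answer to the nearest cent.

$1,594.16

Assessed value = $731,000 × 0.58 = $423,980
Drummond Township taxable value = $423,980 (exemption does not apply)
Drummond Township levy = $423,980 × 0.00376 = $1,594.1648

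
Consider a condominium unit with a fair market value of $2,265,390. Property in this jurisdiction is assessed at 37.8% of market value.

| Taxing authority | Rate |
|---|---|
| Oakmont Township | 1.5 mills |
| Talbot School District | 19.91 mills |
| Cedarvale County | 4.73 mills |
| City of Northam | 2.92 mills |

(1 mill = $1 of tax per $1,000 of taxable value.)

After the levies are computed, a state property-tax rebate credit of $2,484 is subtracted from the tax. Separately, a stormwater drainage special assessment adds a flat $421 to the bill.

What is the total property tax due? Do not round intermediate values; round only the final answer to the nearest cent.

Assessed value = $2,265,390 × 0.378 = $856,317.42
Oakmont Township: $856,317.42 × 0.0015 = $1,284.47613
Talbot School District: $856,317.42 × 0.01991 = $17,049.2798322
Cedarvale County: $856,317.42 × 0.00473 = $4,050.3813966
City of Northam: $856,317.42 × 0.00292 = $2,500.4468664
Levies subtotal = $24,884.5842252
After credit = $24,884.5842252 − $2,484 = $22,400.5842252
Total = $22,400.5842252 + $421 = $22,821.5842252

$22,821.58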